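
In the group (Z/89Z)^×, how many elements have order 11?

φ(89) = 89 − 1 = 88 = 2^3 · 11.
In a cyclic group of order 88, there are φ(d) elements of order d for each divisor d of 88, and zero for non-divisors.
11 | 88, and φ(11) = 11 − 1 = 10.

10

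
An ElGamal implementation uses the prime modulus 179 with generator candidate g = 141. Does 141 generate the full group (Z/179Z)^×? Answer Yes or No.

φ(179) = 179 − 1 = 178 = 2 · 89.
Test 141^(178/q) mod 179 for each prime factor q of 178:
141^89 ≡ 1 (mod 179)  [q = 2: ≡ 1 ✗]
141^2 ≡ 12 (mod 179)  [q = 89: ≢ 1 ✓]
Since 141^89 ≡ 1, the order of 141 divides 89 < 178, so 141 is not a primitive root.

No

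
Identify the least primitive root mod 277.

5

φ(277) = 277 − 1 = 276 = 2^2 · 3 · 23.
g is a primitive root iff g^(276/q) ≢ 1 (mod 277) for each prime q ∈ {2, 3, 23}.
g = 2: 2^138 ≡ 276; 2^92 ≡ 1 — hits 1, so not a primitive root.
g = 3: 3^138 ≡ 1 — hits 1, so not a primitive root.
g = 4: 4^138 ≡ 1 — hits 1, so not a primitive root.
g = 5: 5^138 ≡ 276; 5^92 ≡ 116; 5^12 ≡ 27 — none is 1, so 5 is a primitive root.
The smallest primitive root modulo 277 is 5.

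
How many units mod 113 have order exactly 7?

φ(113) = 113 − 1 = 112 = 2^4 · 7.
In a cyclic group of order 112, there are φ(d) elements of order d for each divisor d of 112, and zero for non-divisors.
7 | 112, and φ(7) = 7 − 1 = 6.

6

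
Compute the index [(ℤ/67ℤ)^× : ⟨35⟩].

2

The order of 35 must divide φ(67) = 67 − 1 = 66 = 2 · 3 · 11.
Divisors of 66: 1, 2, 3, 6, 11, 22, 33, 66.
Test each divisor d:
35^1 ≡ 35 (mod 67)
35^2 ≡ 19 (mod 67)
35^3 ≡ 62 (mod 67)
35^6 ≡ 25 (mod 67)
35^11 ≡ 37 (mod 67)
35^22 ≡ 29 (mod 67)
35^33 ≡ 1 (mod 67) ✓
The order of 35 is 33, so the subgroup it generates has 33 elements.
Index = |(Z/67Z)^×| / |⟨35⟩| = 66 / 33 = 2.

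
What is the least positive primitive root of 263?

φ(263) = 263 − 1 = 262 = 2 · 131.
g is a primitive root iff g^(262/q) ≢ 1 (mod 263) for each prime q ∈ {2, 131}.
g = 2: 2^131 ≡ 1 — hits 1, so not a primitive root.
g = 3: 3^131 ≡ 1 — hits 1, so not a primitive root.
g = 4: 4^131 ≡ 1 — hits 1, so not a primitive root.
g = 5: 5^131 ≡ 262; 5^2 ≡ 25 — none is 1, so 5 is a primitive root.
So 5 is the smallest generator of (Z/263Z)^×.

5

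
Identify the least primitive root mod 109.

φ(109) = 109 − 1 = 108 = 2^2 · 3^3.
Test candidates g = 2, 3, … against the prime factors q ∈ {2, 3} of φ(109): g is a generator iff g^(108/q) ≢ 1 for every such q.
g = 2: 2^54 ≡ 108; 2^36 ≡ 1 — hits 1, so not a primitive root.
g = 3: 3^54 ≡ 1 — hits 1, so not a primitive root.
g = 4: 4^54 ≡ 1 — hits 1, so not a primitive root.
g = 5: 5^54 ≡ 1 — hits 1, so not a primitive root.
g = 6: 6^54 ≡ 108; 6^36 ≡ 63 — none is 1, so 6 is a primitive root.
So 6 is the smallest generator of (Z/109Z)^×.

6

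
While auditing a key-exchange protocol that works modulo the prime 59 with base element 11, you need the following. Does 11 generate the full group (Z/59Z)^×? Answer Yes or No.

Yes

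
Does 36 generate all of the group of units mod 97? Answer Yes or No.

No

φ(97) = 97 − 1 = 96 = 2^5 · 3.
Test 36^(96/q) mod 97 for each prime factor q of 96:
36^48 ≡ 1 (mod 97)  [q = 2: ≡ 1 ✗]
36^32 ≡ 35 (mod 97)  [q = 3: ≢ 1 ✓]
Since 36^48 ≡ 1, the order of 36 divides 48 < 96, so 36 is not a primitive root.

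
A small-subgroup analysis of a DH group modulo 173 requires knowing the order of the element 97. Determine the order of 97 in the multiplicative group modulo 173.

Since 97 ∈ (Z/173Z)^×, its order divides φ(173) = 173 − 1 = 172 = 2^2 · 43.
Divisors of 172: 1, 2, 4, 43, 86, 172.
Check 97^d mod 173 for each divisor in increasing order:
97^1 ≡ 97
97^2 ≡ 67
97^4 ≡ 164
97^43 ≡ 80
97^86 ≡ 172
97^172 ≡ 1
Therefore the multiplicative order of 97 modulo 173 is 172.

172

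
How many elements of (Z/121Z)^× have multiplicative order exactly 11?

10

φ(121) = φ(11^2) = 11·(11−1) = 110 = 2 · 5 · 11.
In a cyclic group of order 110, there are φ(d) elements of order d for each divisor d of 110, and zero for non-divisors.
11 | 110, and φ(11) = 11 − 1 = 10.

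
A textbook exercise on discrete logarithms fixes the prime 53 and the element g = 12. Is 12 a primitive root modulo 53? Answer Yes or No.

Yes

φ(53) = 53 − 1 = 52 = 2^2 · 13.
An element g generates (Z/53Z)^× iff g^(52/q) ≢ 1 (mod 53) for each prime q ∈ {2, 13}.
12^26 ≡ 52 (mod 53)  [q = 2: ≢ 1 ✓]
12^4 ≡ 13 (mod 53)  [q = 13: ≢ 1 ✓]
None equal 1, so ord_53(12) = 52: 12 is a primitive root.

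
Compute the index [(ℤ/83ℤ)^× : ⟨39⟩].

The order of 39 must divide φ(83) = 83 − 1 = 82 = 2 · 41.
Divisors of 82: 1, 2, 41, 82.
Test each divisor d:
39^1 ≡ 39 (mod 83)
39^2 ≡ 27 (mod 83)
39^41 ≡ 82 (mod 83)
39^82 ≡ 1 (mod 83) ✓
The order of 39 is 82, so the subgroup it generates has 82 elements.
[(Z/83Z)^× : ⟨39⟩] = 82/82 = 1.

1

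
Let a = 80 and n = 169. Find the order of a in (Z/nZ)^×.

The order of 80 must divide φ(169) = φ(13^2) = 13·(13−1) = 156 = 2^2 · 3 · 13.
Divisors of 156: 1, 2, 3, 4, 6, 12, 13, 26, 39, 52, 78, 156.
Evaluate successive powers at the divisors of 156:
80^1 ≡ 80 (mod 169)
80^2 ≡ 147 (mod 169)
80^3 ≡ 99 (mod 169)
80^4 ≡ 146 (mod 169)
80^6 ≡ 168 (mod 169)
80^12 ≡ 1 (mod 169) ✓
So ord_169(80) = 12.

12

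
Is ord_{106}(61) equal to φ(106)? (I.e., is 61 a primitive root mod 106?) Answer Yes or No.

φ(106) = φ(2)·φ(53) = 1·52 = 52 = 2^2 · 13.
It suffices to check that the order of 61 is not a proper divisor of 52: compute 61^(52/q) for q ∈ {2, 13}.
61^26 ≡ 105 (mod 106)  [q = 2: ≢ 1 ✓]
61^4 ≡ 15 (mod 106)  [q = 13: ≢ 1 ✓]
All checks pass, so 61 has order 52 and is a primitive root modulo 106.

Yes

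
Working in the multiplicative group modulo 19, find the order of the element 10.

18

The order of 10 must divide φ(19) = 19 − 1 = 18 = 2 · 3^2.
Divisors of 18: 1, 2, 3, 6, 9, 18.
Evaluate successive powers at the divisors of 18:
10^1 ≡ 10 (mod 19)
10^2 ≡ 5 (mod 19)
10^3 ≡ 12 (mod 19)
10^6 ≡ 11 (mod 19)
10^9 ≡ 18 (mod 19)
10^18 ≡ 1 (mod 19) ✓
The smallest such exponent is 18, so the order of 10 is 18.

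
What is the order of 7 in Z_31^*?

15

Since 7 ∈ (Z/31Z)^×, its order divides φ(31) = 31 − 1 = 30 = 2 · 3 · 5.
Divisors of 30: 1, 2, 3, 5, 6, 10, 15, 30.
Compute 7^d (mod 31) for the divisors d until we hit 1:
7^1 ≡ 7
7^2 ≡ 18
7^3 ≡ 2
7^5 ≡ 5
7^6 ≡ 4
7^10 ≡ 25
7^15 ≡ 1
So ord_31(7) = 15.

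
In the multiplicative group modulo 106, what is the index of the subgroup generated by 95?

ord(95) | φ(106) = φ(2)·φ(53) = 1·52 = 52 = 2^2 · 13.
Divisors of 52: 1, 2, 4, 13, 26, 52.
Compute 95^d (mod 106) for the divisors d until we hit 1:
95^1 ≡ 95 (mod 106)
95^2 ≡ 15 (mod 106)
95^4 ≡ 13 (mod 106)
95^13 ≡ 1 (mod 106) ✓
Thus |⟨95⟩| = ord(95) = 13.
[(Z/106Z)^× : ⟨95⟩] = 52/13 = 4.

4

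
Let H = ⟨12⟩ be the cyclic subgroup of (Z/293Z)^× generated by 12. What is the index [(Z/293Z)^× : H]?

1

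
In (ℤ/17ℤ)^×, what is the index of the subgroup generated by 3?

1

ord(3) | φ(17) = 17 − 1 = 16 = 2^4.
Divisors of 16: 1, 2, 4, 8, 16.
Compute 3^d (mod 17) for the divisors d until we hit 1:
3^1 ≡ 3
3^2 ≡ 9
3^4 ≡ 13
3^8 ≡ 16
3^16 ≡ 1
So ord_17(3) = 16, hence |⟨3⟩| = 16.
[(Z/17Z)^× : ⟨3⟩] = 16/16 = 1.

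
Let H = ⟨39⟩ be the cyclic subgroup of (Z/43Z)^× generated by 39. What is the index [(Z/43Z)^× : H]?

3

ord(39) | φ(43) = 43 − 1 = 42 = 2 · 3 · 7.
Divisors of 42: 1, 2, 3, 6, 7, 14, 21, 42.
Check 39^d mod 43 for each divisor in increasing order:
39^1 ≡ 39
39^2 ≡ 16
39^3 ≡ 22
39^6 ≡ 11
39^7 ≡ 42
39^14 ≡ 1
The order of 39 is 14, so the subgroup it generates has 14 elements.
[(Z/43Z)^× : ⟨39⟩] = 42/14 = 3.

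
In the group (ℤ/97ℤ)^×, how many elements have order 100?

φ(97) = 97 − 1 = 96 = 2^5 · 3.
Since (Z/97Z)^× is cyclic of order 96, the number of elements of order d is φ(d) when d | 96 and 0 otherwise.
Here 96 is not a multiple of 100, so there are no elements of order 100.

0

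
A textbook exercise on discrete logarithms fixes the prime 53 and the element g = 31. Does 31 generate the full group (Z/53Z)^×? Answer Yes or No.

Yes

φ(53) = 53 − 1 = 52 = 2^2 · 13.
An element g generates (Z/53Z)^× iff g^(52/q) ≢ 1 (mod 53) for each prime q ∈ {2, 13}.
31^26 ≡ 52 (mod 53)  [q = 2: ≢ 1 ✓]
31^4 ≡ 49 (mod 53)  [q = 13: ≢ 1 ✓]
Every test exponent gives a nontrivial residue, hence 31 generates the full group.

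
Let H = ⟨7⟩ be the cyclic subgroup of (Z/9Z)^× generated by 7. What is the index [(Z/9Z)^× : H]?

2

By Lagrange's theorem, ord_9(7) divides φ(9) = φ(3^2) = 3·(3−1) = 6 = 2 · 3.
Divisors of 6: 1, 2, 3, 6.
Evaluate successive powers at the divisors of 6:
7^1 ≡ 7 (mod 9)
7^2 ≡ 4 (mod 9)
7^3 ≡ 1 (mod 9) ✓
Thus |⟨7⟩| = ord(7) = 3.
The index is φ(9) / ord(7) = 6 / 3 = 2.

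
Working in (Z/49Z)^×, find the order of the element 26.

ord(26) | φ(49) = φ(7^2) = 7·(7−1) = 42 = 2 · 3 · 7.
Divisors of 42: 1, 2, 3, 6, 7, 14, 21, 42.
Compute 26^d (mod 49) for the divisors d until we hit 1:
26^1 ≡ 26 (mod 49)
26^2 ≡ 39 (mod 49)
26^3 ≡ 34 (mod 49)
26^6 ≡ 29 (mod 49)
26^7 ≡ 19 (mod 49)
26^14 ≡ 18 (mod 49)
26^21 ≡ 48 (mod 49)
26^42 ≡ 1 (mod 49) ✓
The smallest such exponent is 42, so the order of 26 is 42.

42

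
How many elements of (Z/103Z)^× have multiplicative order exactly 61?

0

φ(103) = 103 − 1 = 102 = 2 · 3 · 17.
In a cyclic group of order 102, there are φ(d) elements of order d for each divisor d of 102, and zero for non-divisors.
Here 102 is not a multiple of 61, so there are no elements of order 61.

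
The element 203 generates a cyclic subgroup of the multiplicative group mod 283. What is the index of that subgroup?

The order of 203 must divide φ(283) = 283 − 1 = 282 = 2 · 3 · 47.
Divisors of 282: 1, 2, 3, 6, 47, 94, 141, 282.
Evaluate successive powers at the divisors of 282:
203^1 ≡ 203 (mod 283)
203^2 ≡ 174 (mod 283)
203^3 ≡ 230 (mod 283)
203^6 ≡ 262 (mod 283)
203^47 ≡ 238 (mod 283)
203^94 ≡ 44 (mod 283)
203^141 ≡ 1 (mod 283) ✓
Thus |⟨203⟩| = ord(203) = 141.
Index = |(Z/283Z)^×| / |⟨203⟩| = 282 / 141 = 2.

2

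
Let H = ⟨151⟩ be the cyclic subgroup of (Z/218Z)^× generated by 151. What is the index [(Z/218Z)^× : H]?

By Lagrange's theorem, ord_218(151) divides φ(218) = φ(2)·φ(109) = 1·108 = 108 = 2^2 · 3^3.
Divisors of 108: 1, 2, 3, 4, 6, 9, 12, 18, 27, 36, 54, 108.
Compute 151^d (mod 218) for the divisors d until we hit 1:
151^1 ≡ 151 (mod 218)
151^2 ≡ 129 (mod 218)
151^3 ≡ 77 (mod 218)
151^4 ≡ 73 (mod 218)
151^6 ≡ 43 (mod 218)
151^9 ≡ 41 (mod 218)
151^12 ≡ 105 (mod 218)
151^18 ≡ 155 (mod 218)
151^27 ≡ 33 (mod 218)
151^36 ≡ 45 (mod 218)
151^54 ≡ 217 (mod 218)
151^108 ≡ 1 (mod 218) ✓
So ord_218(151) = 108, hence |⟨151⟩| = 108.
The index is φ(218) / ord(151) = 108 / 108 = 1.

1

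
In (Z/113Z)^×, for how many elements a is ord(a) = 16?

8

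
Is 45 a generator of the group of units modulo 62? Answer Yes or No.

No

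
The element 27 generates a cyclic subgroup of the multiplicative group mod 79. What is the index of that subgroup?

3

The order of 27 must divide φ(79) = 79 − 1 = 78 = 2 · 3 · 13.
Divisors of 78: 1, 2, 3, 6, 13, 26, 39, 78.
Check 27^d mod 79 for each divisor in increasing order:
27^1 ≡ 27 (mod 79)
27^2 ≡ 18 (mod 79)
27^3 ≡ 12 (mod 79)
27^6 ≡ 65 (mod 79)
27^13 ≡ 78 (mod 79)
27^26 ≡ 1 (mod 79) ✓
Thus |⟨27⟩| = ord(27) = 26.
[(Z/79Z)^× : ⟨27⟩] = 78/26 = 3.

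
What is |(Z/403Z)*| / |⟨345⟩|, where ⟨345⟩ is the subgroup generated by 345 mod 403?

6

Since 345 ∈ (Z/403Z)^×, its order divides φ(403) = φ(13·31) = (13−1)·(31−1) = 12·30 = 360 = 2^3 · 3^2 · 5.
Divisors of 360: 1, 2, 3, 4, 5, 6, 8, 9, 10, 12, 15, 18, 20, 24, 30, 36, 40, 45, 60, 72, 90, 120, 180, 360.
Compute 345^d (mod 403) for the divisors d until we hit 1:
345^1 ≡ 345 (mod 403)
345^2 ≡ 140 (mod 403)
345^3 ≡ 343 (mod 403)
345^4 ≡ 256 (mod 403)
345^5 ≡ 63 (mod 403)
345^6 ≡ 376 (mod 403)
345^8 ≡ 250 (mod 403)
345^9 ≡ 8 (mod 403)
345^10 ≡ 342 (mod 403)
345^12 ≡ 326 (mod 403)
345^15 ≡ 187 (mod 403)
345^18 ≡ 64 (mod 403)
345^20 ≡ 94 (mod 403)
345^24 ≡ 287 (mod 403)
345^30 ≡ 311 (mod 403)
345^36 ≡ 66 (mod 403)
345^40 ≡ 373 (mod 403)
345^45 ≡ 125 (mod 403)
345^60 ≡ 1 (mod 403) ✓
The order of 345 is 60, so the subgroup it generates has 60 elements.
The index is φ(403) / ord(345) = 360 / 60 = 6.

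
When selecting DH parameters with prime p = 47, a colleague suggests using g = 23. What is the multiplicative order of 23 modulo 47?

46

By Lagrange's theorem, ord_47(23) divides φ(47) = 47 − 1 = 46 = 2 · 23.
Divisors of 46: 1, 2, 23, 46.
Evaluate successive powers at the divisors of 46:
23^1 ≡ 23 (mod 47)
23^2 ≡ 12 (mod 47)
23^23 ≡ 46 (mod 47)
23^46 ≡ 1 (mod 47) ✓
Hence ord(23) = 46.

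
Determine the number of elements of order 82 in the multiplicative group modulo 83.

40

φ(83) = 83 − 1 = 82 = 2 · 41.
In a cyclic group of order 82, there are φ(d) elements of order d for each divisor d of 82, and zero for non-divisors.
82 = 2 · 41 divides 82, and φ(82) = 40.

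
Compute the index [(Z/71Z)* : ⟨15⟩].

2

The order of 15 must divide φ(71) = 71 − 1 = 70 = 2 · 5 · 7.
Divisors of 70: 1, 2, 5, 7, 10, 14, 35, 70.
Evaluate successive powers at the divisors of 70:
15^1 ≡ 15
15^2 ≡ 12
15^5 ≡ 30
15^7 ≡ 5
15^10 ≡ 48
15^14 ≡ 25
15^35 ≡ 1
Thus |⟨15⟩| = ord(15) = 35.
Index = |(Z/71Z)^×| / |⟨15⟩| = 70 / 35 = 2.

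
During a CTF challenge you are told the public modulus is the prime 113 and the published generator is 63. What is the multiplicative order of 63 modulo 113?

56

ord(63) | φ(113) = 113 − 1 = 112 = 2^4 · 7.
Divisors of 112: 1, 2, 4, 7, 8, 14, 16, 28, 56, 112.
Evaluate successive powers at the divisors of 112:
63^1 ≡ 63
63^2 ≡ 14
63^4 ≡ 83
63^7 ≡ 95
63^8 ≡ 109
63^14 ≡ 98
63^16 ≡ 16
63^28 ≡ 112
63^56 ≡ 1
Therefore the multiplicative order of 63 modulo 113 is 56.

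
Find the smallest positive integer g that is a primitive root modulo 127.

φ(127) = 127 − 1 = 126 = 2 · 3^2 · 7.
g is a primitive root iff g^(126/q) ≢ 1 (mod 127) for each prime q ∈ {2, 3, 7}.
g = 2: 2^63 ≡ 1 — hits 1, so not a primitive root.
g = 3: 3^63 ≡ 126; 3^42 ≡ 107; 3^18 ≡ 4 — none is 1, so 3 is a primitive root.
The smallest primitive root modulo 127 is 3.

3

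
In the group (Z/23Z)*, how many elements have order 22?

10

φ(23) = 23 − 1 = 22 = 2 · 11.
Since (Z/23Z)^× is cyclic of order 22, the number of elements of order d is φ(d) when d | 22 and 0 otherwise.
22 = 2 · 11 divides 22, and φ(22) = 10.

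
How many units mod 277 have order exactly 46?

φ(277) = 277 − 1 = 276 = 2^2 · 3 · 23.
In a cyclic group of order 276, there are φ(d) elements of order d for each divisor d of 276, and zero for non-divisors.
46 = 2 · 23 divides 276, and φ(46) = 22.

22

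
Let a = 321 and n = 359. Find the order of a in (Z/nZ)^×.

The order of 321 must divide φ(359) = 359 − 1 = 358 = 2 · 179.
Divisors of 358: 1, 2, 179, 358.
Test each divisor d:
321^1 ≡ 321 (mod 359)
321^2 ≡ 8 (mod 359)
321^179 ≡ 1 (mod 359) ✓
The smallest such exponent is 179, so the order of 321 is 179.

179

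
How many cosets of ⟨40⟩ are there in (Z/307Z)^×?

Since 40 ∈ (Z/307Z)^×, its order divides φ(307) = 307 − 1 = 306 = 2 · 3^2 · 17.
Divisors of 306: 1, 2, 3, 6, 9, 17, 18, 34, 51, 102, 153, 306.
Evaluate successive powers at the divisors of 306:
40^1 ≡ 40 (mod 307)
40^2 ≡ 65 (mod 307)
40^3 ≡ 144 (mod 307)
40^6 ≡ 167 (mod 307)
40^9 ≡ 102 (mod 307)
40^17 ≡ 168 (mod 307)
40^18 ≡ 273 (mod 307)
40^34 ≡ 287 (mod 307)
40^51 ≡ 17 (mod 307)
40^102 ≡ 289 (mod 307)
40^153 ≡ 1 (mod 307) ✓
So ord_307(40) = 153, hence |⟨40⟩| = 153.
[(Z/307Z)^× : ⟨40⟩] = 306/153 = 2.

2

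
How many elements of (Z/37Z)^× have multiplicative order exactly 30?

0

φ(37) = 37 − 1 = 36 = 2^2 · 3^2.
(Z/37Z)^× is cyclic (|G| = 36); a cyclic group of order m has exactly φ(d) elements of each order d | m, and none otherwise.
Since 30 ∤ 36, the count is 0.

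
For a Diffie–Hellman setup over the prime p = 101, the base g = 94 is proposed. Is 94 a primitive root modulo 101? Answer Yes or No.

φ(101) = 101 − 1 = 100 = 2^2 · 5^2.
An element g generates (Z/101Z)^× iff g^(100/q) ≢ 1 (mod 101) for each prime q ∈ {2, 5}.
94^50 ≡ 100 (mod 101)  [q = 2: ≢ 1 ✓]
94^20 ≡ 84 (mod 101)  [q = 5: ≢ 1 ✓]
Every test exponent gives a nontrivial residue, hence 94 generates the full group.

Yes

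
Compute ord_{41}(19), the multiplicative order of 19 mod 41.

40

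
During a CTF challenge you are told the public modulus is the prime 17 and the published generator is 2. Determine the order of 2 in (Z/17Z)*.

By Lagrange's theorem, ord_17(2) divides φ(17) = 17 − 1 = 16 = 2^4.
Divisors of 16: 1, 2, 4, 8, 16.
Evaluate successive powers at the divisors of 16:
2^1 ≡ 2 (mod 17)
2^2 ≡ 4 (mod 17)
2^4 ≡ 16 (mod 17)
2^8 ≡ 1 (mod 17) ✓
So ord_17(2) = 8.

8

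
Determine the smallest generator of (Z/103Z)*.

φ(103) = 103 − 1 = 102 = 2 · 3 · 17.
g is a primitive root iff g^(102/q) ≢ 1 (mod 103) for each prime q ∈ {2, 3, 17}.
g = 2: 2^51 ≡ 1 — hits 1, so not a primitive root.
g = 3: 3^51 ≡ 102; 3^34 ≡ 1 — hits 1, so not a primitive root.
g = 4: 4^51 ≡ 1 — hits 1, so not a primitive root.
g = 5: 5^51 ≡ 102; 5^34 ≡ 56; 5^6 ≡ 72 — none is 1, so 5 is a primitive root.
The smallest primitive root modulo 103 is 5.

5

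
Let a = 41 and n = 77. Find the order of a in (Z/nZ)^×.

10

ord(41) | φ(77) = φ(7·11) = (7−1)·(11−1) = 6·10 = 60 = 2^2 · 3 · 5.
Divisors of 60: 1, 2, 3, 4, 5, 6, 10, 12, 15, 20, 30, 60.
Test each divisor d:
41^1 ≡ 41 (mod 77)
41^2 ≡ 64 (mod 77)
41^3 ≡ 6 (mod 77)
41^4 ≡ 15 (mod 77)
41^5 ≡ 76 (mod 77)
41^6 ≡ 36 (mod 77)
41^10 ≡ 1 (mod 77) ✓
The smallest such exponent is 10, so the order of 41 is 10.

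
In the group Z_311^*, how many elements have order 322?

0

φ(311) = 311 − 1 = 310 = 2 · 5 · 31.
(Z/311Z)^× is cyclic (|G| = 310); a cyclic group of order m has exactly φ(d) elements of each order d | m, and none otherwise.
Here 310 is not a multiple of 322, so there are no elements of order 322.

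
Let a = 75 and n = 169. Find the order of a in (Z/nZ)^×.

78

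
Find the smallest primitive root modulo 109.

6

φ(109) = 109 − 1 = 108 = 2^2 · 3^3.
Test candidates g = 2, 3, … against the prime factors q ∈ {2, 3} of φ(109): g is a generator iff g^(108/q) ≢ 1 for every such q.
g = 2: 2^54 ≡ 108; 2^36 ≡ 1 — hits 1, so not a primitive root.
g = 3: 3^54 ≡ 1 — hits 1, so not a primitive root.
g = 4: 4^54 ≡ 1 — hits 1, so not a primitive root.
g = 5: 5^54 ≡ 1 — hits 1, so not a primitive root.
g = 6: 6^54 ≡ 108; 6^36 ≡ 63 — none is 1, so 6 is a primitive root.
The smallest primitive root modulo 109 is 6.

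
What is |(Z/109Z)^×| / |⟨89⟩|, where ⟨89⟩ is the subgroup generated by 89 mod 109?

4

The order of 89 must divide φ(109) = 109 − 1 = 108 = 2^2 · 3^3.
Divisors of 108: 1, 2, 3, 4, 6, 9, 12, 18, 27, 36, 54, 108.
Check 89^d mod 109 for each divisor in increasing order:
89^1 ≡ 89 (mod 109)
89^2 ≡ 73 (mod 109)
89^3 ≡ 66 (mod 109)
89^4 ≡ 97 (mod 109)
89^6 ≡ 105 (mod 109)
89^9 ≡ 63 (mod 109)
89^12 ≡ 16 (mod 109)
89^18 ≡ 45 (mod 109)
89^27 ≡ 1 (mod 109) ✓
Thus |⟨89⟩| = ord(89) = 27.
The index is φ(109) / ord(89) = 108 / 27 = 4.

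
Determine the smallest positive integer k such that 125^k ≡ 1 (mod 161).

22

By Lagrange's theorem, ord_161(125) divides φ(161) = φ(7·23) = (7−1)·(23−1) = 6·22 = 132 = 2^2 · 3 · 11.
Divisors of 132: 1, 2, 3, 4, 6, 11, 12, 22, 33, 44, 66, 132.
Check 125^d mod 161 for each divisor in increasing order:
125^1 ≡ 125
125^2 ≡ 8
125^3 ≡ 34
125^4 ≡ 64
125^6 ≡ 29
125^11 ≡ 160
125^12 ≡ 36
125^22 ≡ 1
Hence ord(125) = 22.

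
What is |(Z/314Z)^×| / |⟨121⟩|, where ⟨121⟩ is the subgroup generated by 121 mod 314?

By Lagrange's theorem, ord_314(121) divides φ(314) = φ(2)·φ(157) = 1·156 = 156 = 2^2 · 3 · 13.
Divisors of 156: 1, 2, 3, 4, 6, 12, 13, 26, 39, 52, 78, 156.
Check 121^d mod 314 for each divisor in increasing order:
121^1 ≡ 121
121^2 ≡ 197
121^3 ≡ 287
121^4 ≡ 187
121^6 ≡ 101
121^12 ≡ 153
121^13 ≡ 301
121^26 ≡ 169
121^39 ≡ 1
The order of 121 is 39, so the subgroup it generates has 39 elements.
Index = |(Z/314Z)^×| / |⟨121⟩| = 156 / 39 = 4.

4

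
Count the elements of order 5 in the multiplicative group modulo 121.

4

φ(121) = φ(11^2) = 11·(11−1) = 110 = 2 · 5 · 11.
In a cyclic group of order 110, there are φ(d) elements of order d for each divisor d of 110, and zero for non-divisors.
5 | 110, and φ(5) = 5 − 1 = 4.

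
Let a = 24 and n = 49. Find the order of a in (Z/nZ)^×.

ord(24) | φ(49) = φ(7^2) = 7·(7−1) = 42 = 2 · 3 · 7.
Divisors of 42: 1, 2, 3, 6, 7, 14, 21, 42.
Test each divisor d:
24^1 ≡ 24 (mod 49)
24^2 ≡ 37 (mod 49)
24^3 ≡ 6 (mod 49)
24^6 ≡ 36 (mod 49)
24^7 ≡ 31 (mod 49)
24^14 ≡ 30 (mod 49)
24^21 ≡ 48 (mod 49)
24^42 ≡ 1 (mod 49) ✓
Hence ord(24) = 42.

42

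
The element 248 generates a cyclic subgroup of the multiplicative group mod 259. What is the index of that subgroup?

36

The order of 248 must divide φ(259) = φ(7·37) = (7−1)·(37−1) = 6·36 = 216 = 2^3 · 3^3.
Divisors of 216: 1, 2, 3, 4, 6, 8, 9, 12, 18, 24, 27, 36, 54, 72, 108, 216.
Compute 248^d (mod 259) for the divisors d until we hit 1:
248^1 ≡ 248 (mod 259)
248^2 ≡ 121 (mod 259)
248^3 ≡ 223 (mod 259)
248^4 ≡ 137 (mod 259)
248^6 ≡ 1 (mod 259) ✓
Thus |⟨248⟩| = ord(248) = 6.
[(Z/259Z)^× : ⟨248⟩] = 216/6 = 36.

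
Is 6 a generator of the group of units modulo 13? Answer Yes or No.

Yes

φ(13) = 13 − 1 = 12 = 2^2 · 3.
6 is a primitive root mod 13 iff 6^(φ(13)/q) ≢ 1 for every prime q | φ(13), i.e. q ∈ {2, 3}.
6^6 ≡ 12 (mod 13)  [q = 2: ≢ 1 ✓]
6^4 ≡ 9 (mod 13)  [q = 3: ≢ 1 ✓]
Every test exponent gives a nontrivial residue, hence 6 generates the full group.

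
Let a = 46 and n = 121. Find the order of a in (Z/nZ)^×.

Since 46 ∈ (Z/121Z)^×, its order divides φ(121) = φ(11^2) = 11·(11−1) = 110 = 2 · 5 · 11.
Divisors of 110: 1, 2, 5, 10, 11, 22, 55, 110.
Compute 46^d (mod 121) for the divisors d until we hit 1:
46^1 ≡ 46 (mod 121)
46^2 ≡ 59 (mod 121)
46^5 ≡ 43 (mod 121)
46^10 ≡ 34 (mod 121)
46^11 ≡ 112 (mod 121)
46^22 ≡ 81 (mod 121)
46^55 ≡ 120 (mod 121)
46^110 ≡ 1 (mod 121) ✓
Therefore the multiplicative order of 46 modulo 121 is 110.

110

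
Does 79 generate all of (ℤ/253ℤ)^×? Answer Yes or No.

No

253 = 11 · 23 is a product of two distinct odd primes, so (Z/253Z)^× ≅ (Z/11Z)^× × (Z/23Z)^× is not cyclic.
No primitive root modulo 253 exists; in particular 79 is not one.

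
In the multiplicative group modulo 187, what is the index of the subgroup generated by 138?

By Lagrange's theorem, ord_187(138) divides φ(187) = φ(11·17) = (11−1)·(17−1) = 10·16 = 160 = 2^5 · 5.
Divisors of 160: 1, 2, 4, 5, 8, 10, 16, 20, 32, 40, 80, 160.
Check 138^d mod 187 for each divisor in increasing order:
138^1 ≡ 138
138^2 ≡ 157
138^4 ≡ 152
138^5 ≡ 32
138^8 ≡ 103
138^10 ≡ 89
138^16 ≡ 137
138^20 ≡ 67
138^32 ≡ 69
138^40 ≡ 1
The order of 138 is 40, so the subgroup it generates has 40 elements.
The index is φ(187) / ord(138) = 160 / 40 = 4.

4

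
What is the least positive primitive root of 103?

5

φ(103) = 103 − 1 = 102 = 2 · 3 · 17.
Test candidates g = 2, 3, … against the prime factors q ∈ {2, 3, 17} of φ(103): g is a generator iff g^(102/q) ≢ 1 for every such q.
g = 2: 2^51 ≡ 1 — hits 1, so not a primitive root.
g = 3: 3^51 ≡ 102; 3^34 ≡ 1 — hits 1, so not a primitive root.
g = 4: 4^51 ≡ 1 — hits 1, so not a primitive root.
g = 5: 5^51 ≡ 102; 5^34 ≡ 56; 5^6 ≡ 72 — none is 1, so 5 is a primitive root.
Hence the least primitive root of 103 is 5.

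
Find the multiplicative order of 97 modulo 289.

272

By Lagrange's theorem, ord_289(97) divides φ(289) = φ(17^2) = 17·(17−1) = 272 = 2^4 · 17.
Divisors of 272: 1, 2, 4, 8, 16, 17, 34, 68, 136, 272.
Check 97^d mod 289 for each divisor in increasing order:
97^1 ≡ 97 (mod 289)
97^2 ≡ 161 (mod 289)
97^4 ≡ 200 (mod 289)
97^8 ≡ 118 (mod 289)
97^16 ≡ 52 (mod 289)
97^17 ≡ 131 (mod 289)
97^34 ≡ 110 (mod 289)
97^68 ≡ 251 (mod 289)
97^136 ≡ 288 (mod 289)
97^272 ≡ 1 (mod 289) ✓
Hence ord(97) = 272.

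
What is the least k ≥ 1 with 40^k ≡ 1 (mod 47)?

By Lagrange's theorem, ord_47(40) divides φ(47) = 47 − 1 = 46 = 2 · 23.
Divisors of 46: 1, 2, 23, 46.
Test each divisor d:
40^1 ≡ 40
40^2 ≡ 2
40^23 ≡ 46
40^46 ≡ 1
The smallest such exponent is 46, so the order of 40 is 46.

46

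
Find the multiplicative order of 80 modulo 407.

By Lagrange's theorem, ord_407(80) divides φ(407) = φ(11·37) = (11−1)·(37−1) = 10·36 = 360 = 2^3 · 3^2 · 5.
Divisors of 360: 1, 2, 3, 4, 5, 6, 8, 9, 10, 12, 15, 18, 20, 24, 30, 36, 40, 45, 60, 72, 90, 120, 180, 360.
Test each divisor d:
80^1 ≡ 80 (mod 407)
80^2 ≡ 295 (mod 407)
80^3 ≡ 401 (mod 407)
80^4 ≡ 334 (mod 407)
80^5 ≡ 265 (mod 407)
80^6 ≡ 36 (mod 407)
80^8 ≡ 38 (mod 407)
80^9 ≡ 191 (mod 407)
80^10 ≡ 221 (mod 407)
80^12 ≡ 75 (mod 407)
80^15 ≡ 364 (mod 407)
80^18 ≡ 258 (mod 407)
80^20 ≡ 1 (mod 407) ✓
So ord_407(80) = 20.

20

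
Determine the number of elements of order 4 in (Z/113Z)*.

2

φ(113) = 113 − 1 = 112 = 2^4 · 7.
(Z/113Z)^× is cyclic (|G| = 112); a cyclic group of order m has exactly φ(d) elements of each order d | m, and none otherwise.
4 = 2^2 divides 112, and φ(4) = 2.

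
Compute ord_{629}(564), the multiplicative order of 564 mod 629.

144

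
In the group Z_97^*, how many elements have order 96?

φ(97) = 97 − 1 = 96 = 2^5 · 3.
(Z/97Z)^× is cyclic (|G| = 96); a cyclic group of order m has exactly φ(d) elements of each order d | m, and none otherwise.
96 = 2^5 · 3 divides 96, and φ(96) = 32.

32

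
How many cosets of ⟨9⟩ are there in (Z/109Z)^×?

4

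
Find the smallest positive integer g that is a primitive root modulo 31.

3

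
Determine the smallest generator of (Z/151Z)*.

6

φ(151) = 151 − 1 = 150 = 2 · 3 · 5^2.
g is a primitive root iff g^(150/q) ≢ 1 (mod 151) for each prime q ∈ {2, 3, 5}.
g = 2: 2^75 ≡ 1 — hits 1, so not a primitive root.
g = 3: 3^75 ≡ 150; 3^50 ≡ 1 — hits 1, so not a primitive root.
g = 4: 4^75 ≡ 1 — hits 1, so not a primitive root.
g = 5: 5^75 ≡ 1 — hits 1, so not a primitive root.
g = 6: 6^75 ≡ 150; 6^50 ≡ 32; 6^30 ≡ 59 — none is 1, so 6 is a primitive root.
The smallest primitive root modulo 151 is 6.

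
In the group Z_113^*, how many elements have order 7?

6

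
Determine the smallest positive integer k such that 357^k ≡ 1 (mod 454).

226

The order of 357 must divide φ(454) = φ(2)·φ(227) = 1·226 = 226 = 2 · 113.
Divisors of 226: 1, 2, 113, 226.
Evaluate successive powers at the divisors of 226:
357^1 ≡ 357 (mod 454)
357^2 ≡ 329 (mod 454)
357^113 ≡ 453 (mod 454)
357^226 ≡ 1 (mod 454) ✓
So ord_454(357) = 226.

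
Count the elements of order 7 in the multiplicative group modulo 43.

6

φ(43) = 43 − 1 = 42 = 2 · 3 · 7.
(Z/43Z)^× is cyclic (|G| = 42); a cyclic group of order m has exactly φ(d) elements of each order d | m, and none otherwise.
7 | 42, and φ(7) = 7 − 1 = 6.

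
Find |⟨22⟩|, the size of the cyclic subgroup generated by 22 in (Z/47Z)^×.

46

Since 22 ∈ (Z/47Z)^×, its order divides φ(47) = 47 − 1 = 46 = 2 · 23.
Divisors of 46: 1, 2, 23, 46.
Compute 22^d (mod 47) for the divisors d until we hit 1:
22^1 ≡ 22 (mod 47)
22^2 ≡ 14 (mod 47)
22^23 ≡ 46 (mod 47)
22^46 ≡ 1 (mod 47) ✓
Therefore the multiplicative order of 22 modulo 47 is 46.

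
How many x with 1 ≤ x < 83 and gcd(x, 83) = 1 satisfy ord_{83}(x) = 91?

0

φ(83) = 83 − 1 = 82 = 2 · 41.
(Z/83Z)^× is cyclic (|G| = 82); a cyclic group of order m has exactly φ(d) elements of each order d | m, and none otherwise.
Here 82 is not a multiple of 91, so there are no elements of order 91.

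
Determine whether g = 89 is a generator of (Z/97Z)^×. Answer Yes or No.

No

φ(97) = 97 − 1 = 96 = 2^5 · 3.
It suffices to check that the order of 89 is not a proper divisor of 96: compute 89^(96/q) for q ∈ {2, 3}.
89^48 ≡ 1 (mod 97)  [q = 2: ≡ 1 ✗]
89^32 ≡ 1 (mod 97)  [q = 3: ≡ 1 ✗]
The check at q = 2 fails, so 89 generates a proper subgroup.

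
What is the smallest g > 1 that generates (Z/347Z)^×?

2

φ(347) = 347 − 1 = 346 = 2 · 173.
g is a primitive root iff g^(346/q) ≢ 1 (mod 347) for each prime q ∈ {2, 173}.
g = 2: 2^173 ≡ 346; 2^2 ≡ 4 — none is 1, so 2 is a primitive root.
Hence the least primitive root of 347 is 2.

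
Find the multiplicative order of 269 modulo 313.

26

The order of 269 must divide φ(313) = 313 − 1 = 312 = 2^3 · 3 · 13.
Divisors of 312: 1, 2, 3, 4, 6, 8, 12, 13, 24, 26, 39, 52, 78, 104, 156, 312.
Test each divisor d:
269^1 ≡ 269
269^2 ≡ 58
269^3 ≡ 265
269^4 ≡ 234
269^6 ≡ 113
269^8 ≡ 294
269^12 ≡ 249
269^13 ≡ 312
269^24 ≡ 27
269^26 ≡ 1
Therefore the multiplicative order of 269 modulo 313 is 26.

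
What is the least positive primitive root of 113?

3

φ(113) = 113 − 1 = 112 = 2^4 · 7.
g is a primitive root iff g^(112/q) ≢ 1 (mod 113) for each prime q ∈ {2, 7}.
g = 2: 2^56 ≡ 1 — hits 1, so not a primitive root.
g = 3: 3^56 ≡ 112; 3^16 ≡ 49 — none is 1, so 3 is a primitive root.
So 3 is the smallest generator of (Z/113Z)^×.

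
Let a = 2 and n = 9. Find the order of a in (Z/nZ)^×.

6

By Lagrange's theorem, ord_9(2) divides φ(9) = φ(3^2) = 3·(3−1) = 6 = 2 · 3.
Divisors of 6: 1, 2, 3, 6.
Compute 2^d (mod 9) for the divisors d until we hit 1:
2^1 ≡ 2
2^2 ≡ 4
2^3 ≡ 8
2^6 ≡ 1
Therefore the multiplicative order of 2 modulo 9 is 6.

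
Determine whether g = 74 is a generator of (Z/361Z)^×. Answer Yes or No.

No

φ(361) = φ(19^2) = 19·(19−1) = 342 = 2 · 3^2 · 19.
An element g generates (Z/361Z)^× iff g^(342/q) ≢ 1 (mod 361) for each prime q ∈ {2, 3, 19}.
74^171 ≡ 1 (mod 361)  [q = 2: ≡ 1 ✗]
74^114 ≡ 292 (mod 361)  [q = 3: ≢ 1 ✓]
74^18 ≡ 96 (mod 361)  [q = 19: ≢ 1 ✓]
74^171 ≡ 1 shows ord(74) | 171, strictly less than φ(361); not a primitive root.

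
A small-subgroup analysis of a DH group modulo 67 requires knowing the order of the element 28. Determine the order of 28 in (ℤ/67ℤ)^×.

66

Since 28 ∈ (Z/67Z)^×, its order divides φ(67) = 67 − 1 = 66 = 2 · 3 · 11.
Divisors of 66: 1, 2, 3, 6, 11, 22, 33, 66.
Evaluate successive powers at the divisors of 66:
28^1 ≡ 28
28^2 ≡ 47
28^3 ≡ 43
28^6 ≡ 40
28^11 ≡ 38
28^22 ≡ 37
28^33 ≡ 66
28^66 ≡ 1
Hence ord(28) = 66.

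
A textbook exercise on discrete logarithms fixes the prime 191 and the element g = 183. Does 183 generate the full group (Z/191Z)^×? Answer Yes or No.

Yes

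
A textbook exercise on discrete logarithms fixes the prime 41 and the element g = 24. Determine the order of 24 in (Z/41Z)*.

Since 24 ∈ (Z/41Z)^×, its order divides φ(41) = 41 − 1 = 40 = 2^3 · 5.
Divisors of 40: 1, 2, 4, 5, 8, 10, 20, 40.
Test each divisor d:
24^1 ≡ 24 (mod 41)
24^2 ≡ 2 (mod 41)
24^4 ≡ 4 (mod 41)
24^5 ≡ 14 (mod 41)
24^8 ≡ 16 (mod 41)
24^10 ≡ 32 (mod 41)
24^20 ≡ 40 (mod 41)
24^40 ≡ 1 (mod 41) ✓
So ord_41(24) = 40.

40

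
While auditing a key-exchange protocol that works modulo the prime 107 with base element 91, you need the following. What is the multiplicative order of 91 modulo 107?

The order of 91 must divide φ(107) = 107 − 1 = 106 = 2 · 53.
Divisors of 106: 1, 2, 53, 106.
Evaluate successive powers at the divisors of 106:
91^1 ≡ 91 (mod 107)
91^2 ≡ 42 (mod 107)
91^53 ≡ 106 (mod 107)
91^106 ≡ 1 (mod 107) ✓
Hence ord(91) = 106.

106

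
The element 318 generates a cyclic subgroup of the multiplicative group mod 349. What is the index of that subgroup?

6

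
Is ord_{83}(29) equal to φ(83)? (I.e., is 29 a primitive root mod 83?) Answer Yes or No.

No

φ(83) = 83 − 1 = 82 = 2 · 41.
It suffices to check that the order of 29 is not a proper divisor of 82: compute 29^(82/q) for q ∈ {2, 41}.
29^41 ≡ 1 (mod 83)  [q = 2: ≡ 1 ✗]
29^2 ≡ 11 (mod 83)  [q = 41: ≢ 1 ✓]
Since 29^41 ≡ 1, the order of 29 divides 41 < 82, so 29 is not a primitive root.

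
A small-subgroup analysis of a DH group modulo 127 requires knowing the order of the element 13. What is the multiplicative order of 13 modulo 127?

Since 13 ∈ (Z/127Z)^×, its order divides φ(127) = 127 − 1 = 126 = 2 · 3^2 · 7.
Divisors of 126: 1, 2, 3, 6, 7, 9, 14, 18, 21, 42, 63, 126.
Compute 13^d (mod 127) for the divisors d until we hit 1:
13^1 ≡ 13 (mod 127)
13^2 ≡ 42 (mod 127)
13^3 ≡ 38 (mod 127)
13^6 ≡ 47 (mod 127)
13^7 ≡ 103 (mod 127)
13^9 ≡ 8 (mod 127)
13^14 ≡ 68 (mod 127)
13^18 ≡ 64 (mod 127)
13^21 ≡ 19 (mod 127)
13^42 ≡ 107 (mod 127)
13^63 ≡ 1 (mod 127) ✓
Hence ord(13) = 63.

63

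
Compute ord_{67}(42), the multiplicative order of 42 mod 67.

22

Since 42 ∈ (Z/67Z)^×, its order divides φ(67) = 67 − 1 = 66 = 2 · 3 · 11.
Divisors of 66: 1, 2, 3, 6, 11, 22, 33, 66.
Test each divisor d:
42^1 ≡ 42 (mod 67)
42^2 ≡ 22 (mod 67)
42^3 ≡ 53 (mod 67)
42^6 ≡ 62 (mod 67)
42^11 ≡ 66 (mod 67)
42^22 ≡ 1 (mod 67) ✓
So ord_67(42) = 22.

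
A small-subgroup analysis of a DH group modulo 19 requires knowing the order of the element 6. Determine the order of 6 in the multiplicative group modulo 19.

The order of 6 must divide φ(19) = 19 − 1 = 18 = 2 · 3^2.
Divisors of 18: 1, 2, 3, 6, 9, 18.
Check 6^d mod 19 for each divisor in increasing order:
6^1 ≡ 6 (mod 19)
6^2 ≡ 17 (mod 19)
6^3 ≡ 7 (mod 19)
6^6 ≡ 11 (mod 19)
6^9 ≡ 1 (mod 19) ✓
Therefore the multiplicative order of 6 modulo 19 is 9.

9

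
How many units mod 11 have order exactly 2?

1

φ(11) = 11 − 1 = 10 = 2 · 5.
(Z/11Z)^× is cyclic (|G| = 10); a cyclic group of order m has exactly φ(d) elements of each order d | m, and none otherwise.
2 | 10, and φ(2) = 2 − 1 = 1.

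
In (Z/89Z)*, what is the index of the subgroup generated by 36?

2

By Lagrange's theorem, ord_89(36) divides φ(89) = 89 − 1 = 88 = 2^3 · 11.
Divisors of 88: 1, 2, 4, 8, 11, 22, 44, 88.
Evaluate successive powers at the divisors of 88:
36^1 ≡ 36
36^2 ≡ 50
36^4 ≡ 8
36^8 ≡ 64
36^11 ≡ 34
36^22 ≡ 88
36^44 ≡ 1
So ord_89(36) = 44, hence |⟨36⟩| = 44.
[(Z/89Z)^× : ⟨36⟩] = 88/44 = 2.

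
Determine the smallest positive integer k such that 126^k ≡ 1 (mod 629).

144

Since 126 ∈ (Z/629Z)^×, its order divides φ(629) = φ(17·37) = (17−1)·(37−1) = 16·36 = 576 = 2^6 · 3^2.
Divisors of 576: 1, 2, 3, 4, 6, 8, 9, 12, 16, 18, 24, 32, 36, 48, 64, 72, 96, 144, 192, 288, 576.
Evaluate successive powers at the divisors of 576:
126^1 ≡ 126 (mod 629)
126^2 ≡ 151 (mod 629)
126^3 ≡ 156 (mod 629)
126^4 ≡ 157 (mod 629)
126^6 ≡ 434 (mod 629)
126^8 ≡ 118 (mod 629)
126^9 ≡ 401 (mod 629)
126^12 ≡ 285 (mod 629)
126^16 ≡ 86 (mod 629)
126^18 ≡ 406 (mod 629)
126^24 ≡ 84 (mod 629)
126^32 ≡ 477 (mod 629)
126^36 ≡ 38 (mod 629)
126^48 ≡ 137 (mod 629)
126^64 ≡ 460 (mod 629)
126^72 ≡ 186 (mod 629)
126^96 ≡ 528 (mod 629)
126^144 ≡ 1 (mod 629) ✓
Therefore the multiplicative order of 126 modulo 629 is 144.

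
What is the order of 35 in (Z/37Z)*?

36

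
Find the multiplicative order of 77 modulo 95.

4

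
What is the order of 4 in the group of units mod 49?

By Lagrange's theorem, ord_49(4) divides φ(49) = φ(7^2) = 7·(7−1) = 42 = 2 · 3 · 7.
Divisors of 42: 1, 2, 3, 6, 7, 14, 21, 42.
Test each divisor d:
4^1 ≡ 4 (mod 49)
4^2 ≡ 16 (mod 49)
4^3 ≡ 15 (mod 49)
4^6 ≡ 29 (mod 49)
4^7 ≡ 18 (mod 49)
4^14 ≡ 30 (mod 49)
4^21 ≡ 1 (mod 49) ✓
Hence ord(4) = 21.

21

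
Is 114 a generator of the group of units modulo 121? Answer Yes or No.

No

φ(121) = φ(11^2) = 11·(11−1) = 110 = 2 · 5 · 11.
An element g generates (Z/121Z)^× iff g^(110/q) ≢ 1 (mod 121) for each prime q ∈ {2, 5, 11}.
114^55 ≡ 1 (mod 121)  [q = 2: ≡ 1 ✗]
114^22 ≡ 27 (mod 121)  [q = 5: ≢ 1 ✓]
114^10 ≡ 23 (mod 121)  [q = 11: ≢ 1 ✓]
Since 114^55 ≡ 1, the order of 114 divides 55 < 110, so 114 is not a primitive root.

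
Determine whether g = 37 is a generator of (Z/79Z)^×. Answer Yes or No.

φ(79) = 79 − 1 = 78 = 2 · 3 · 13.
Test 37^(78/q) mod 79 for each prime factor q of 78:
37^39 ≡ 78 (mod 79)  [q = 2: ≢ 1 ✓]
37^26 ≡ 23 (mod 79)  [q = 3: ≢ 1 ✓]
37^6 ≡ 38 (mod 79)  [q = 13: ≢ 1 ✓]
None equal 1, so ord_79(37) = 78: 37 is a primitive root.

Yes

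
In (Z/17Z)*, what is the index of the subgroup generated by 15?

2

Since 15 ∈ (Z/17Z)^×, its order divides φ(17) = 17 − 1 = 16 = 2^4.
Divisors of 16: 1, 2, 4, 8, 16.
Evaluate successive powers at the divisors of 16:
15^1 ≡ 15 (mod 17)
15^2 ≡ 4 (mod 17)
15^4 ≡ 16 (mod 17)
15^8 ≡ 1 (mod 17) ✓
The order of 15 is 8, so the subgroup it generates has 8 elements.
The index is φ(17) / ord(15) = 16 / 8 = 2.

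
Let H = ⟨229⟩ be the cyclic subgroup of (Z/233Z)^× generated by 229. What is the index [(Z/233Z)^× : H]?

4

The order of 229 must divide φ(233) = 233 − 1 = 232 = 2^3 · 29.
Divisors of 232: 1, 2, 4, 8, 29, 58, 116, 232.
Check 229^d mod 233 for each divisor in increasing order:
229^1 ≡ 229 (mod 233)
229^2 ≡ 16 (mod 233)
229^4 ≡ 23 (mod 233)
229^8 ≡ 63 (mod 233)
229^29 ≡ 232 (mod 233)
229^58 ≡ 1 (mod 233) ✓
Thus |⟨229⟩| = ord(229) = 58.
The index is φ(233) / ord(229) = 232 / 58 = 4.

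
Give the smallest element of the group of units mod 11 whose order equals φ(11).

2

φ(11) = 11 − 1 = 10 = 2 · 5.
g is a primitive root iff g^(10/q) ≢ 1 (mod 11) for each prime q ∈ {2, 5}.
g = 2: 2^5 ≡ 10; 2^2 ≡ 4 — none is 1, so 2 is a primitive root.
The smallest primitive root modulo 11 is 2.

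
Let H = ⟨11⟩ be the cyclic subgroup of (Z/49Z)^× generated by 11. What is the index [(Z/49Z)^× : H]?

ord(11) | φ(49) = φ(7^2) = 7·(7−1) = 42 = 2 · 3 · 7.
Divisors of 42: 1, 2, 3, 6, 7, 14, 21, 42.
Check 11^d mod 49 for each divisor in increasing order:
11^1 ≡ 11 (mod 49)
11^2 ≡ 23 (mod 49)
11^3 ≡ 8 (mod 49)
11^6 ≡ 15 (mod 49)
11^7 ≡ 18 (mod 49)
11^14 ≡ 30 (mod 49)
11^21 ≡ 1 (mod 49) ✓
Thus |⟨11⟩| = ord(11) = 21.
The index is φ(49) / ord(11) = 42 / 21 = 2.

2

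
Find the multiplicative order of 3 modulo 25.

The order of 3 must divide φ(25) = φ(5^2) = 5·(5−1) = 20 = 2^2 · 5.
Divisors of 20: 1, 2, 4, 5, 10, 20.
Check 3^d mod 25 for each divisor in increasing order:
3^1 ≡ 3
3^2 ≡ 9
3^4 ≡ 6
3^5 ≡ 18
3^10 ≡ 24
3^20 ≡ 1
Hence ord(3) = 20.

20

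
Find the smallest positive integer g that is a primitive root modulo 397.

φ(397) = 397 − 1 = 396 = 2^2 · 3^2 · 11.
Test candidates g = 2, 3, … against the prime factors q ∈ {2, 3, 11} of φ(397): g is a generator iff g^(396/q) ≢ 1 for every such q.
g = 2: 2^198 ≡ 396; 2^132 ≡ 1 — hits 1, so not a primitive root.
g = 3: 3^198 ≡ 1 — hits 1, so not a primitive root.
g = 4: 4^198 ≡ 1 — hits 1, so not a primitive root.
g = 5: 5^198 ≡ 396; 5^132 ≡ 362; 5^36 ≡ 290 — none is 1, so 5 is a primitive root.
So 5 is the smallest generator of (Z/397Z)^×.

5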